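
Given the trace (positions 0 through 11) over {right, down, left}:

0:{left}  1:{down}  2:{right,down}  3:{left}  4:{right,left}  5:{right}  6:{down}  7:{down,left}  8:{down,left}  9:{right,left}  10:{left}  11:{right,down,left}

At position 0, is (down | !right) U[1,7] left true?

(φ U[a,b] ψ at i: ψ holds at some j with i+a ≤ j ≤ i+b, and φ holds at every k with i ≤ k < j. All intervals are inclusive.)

Need some j in [1,7] with left, and (down | !right) at every k in [0,j-1].
  j=1: left false.
  j=2: left false.
  j=3: left holds; (down | !right) holds at every k in [0,2] → satisfied.

Holds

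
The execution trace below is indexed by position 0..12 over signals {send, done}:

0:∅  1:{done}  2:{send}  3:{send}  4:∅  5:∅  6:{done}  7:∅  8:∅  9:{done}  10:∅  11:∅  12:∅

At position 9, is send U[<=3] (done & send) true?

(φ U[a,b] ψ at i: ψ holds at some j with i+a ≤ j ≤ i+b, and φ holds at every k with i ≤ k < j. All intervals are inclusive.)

False

Need some j in [9,12] with (done & send), and send at every k in [9,j-1].
  j=9: (done & send) false.
  j=10: (done & send) false.
  j=11: (done & send) false.
  j=12: (done & send) false.
No j in the window works → until fails.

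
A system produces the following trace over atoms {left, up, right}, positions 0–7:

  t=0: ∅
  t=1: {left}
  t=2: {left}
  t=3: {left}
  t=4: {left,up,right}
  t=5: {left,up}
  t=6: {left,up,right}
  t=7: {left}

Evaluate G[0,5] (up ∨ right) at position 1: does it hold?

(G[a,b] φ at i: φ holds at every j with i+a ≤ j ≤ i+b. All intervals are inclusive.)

Check (up ∨ right) at every j in [1,6]:
  j=1: false
  j=2: false
  j=3: false
  j=4: true
  j=5: true
  j=6: true
Fails at j=1 → formula fails.

Does not hold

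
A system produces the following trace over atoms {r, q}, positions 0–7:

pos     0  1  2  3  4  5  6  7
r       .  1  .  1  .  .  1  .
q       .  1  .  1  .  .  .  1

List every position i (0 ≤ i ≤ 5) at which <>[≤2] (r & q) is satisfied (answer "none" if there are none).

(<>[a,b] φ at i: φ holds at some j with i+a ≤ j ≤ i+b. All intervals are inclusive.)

Evaluate at each i in [0,5]:
  i=0: ✓ (witness j=1)
  i=1: ✓ (witness j=1)
  i=2: ✓ (witness j=3)
  i=3: ✓ (witness j=3)
  i=4: ✗ (none in [4,6])
  i=5: ✗ (none in [5,7])

0, 1, 2, 3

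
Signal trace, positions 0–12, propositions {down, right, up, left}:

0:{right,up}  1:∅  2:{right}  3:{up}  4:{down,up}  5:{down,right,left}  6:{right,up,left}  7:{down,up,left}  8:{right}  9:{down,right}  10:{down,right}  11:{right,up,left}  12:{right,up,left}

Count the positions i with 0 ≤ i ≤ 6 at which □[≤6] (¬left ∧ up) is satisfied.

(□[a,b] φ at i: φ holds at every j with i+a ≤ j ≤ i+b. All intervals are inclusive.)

0

Evaluate at each i in [0,6]:
  i=0: ✗ (fails at j=1)
  i=1: ✗ (fails at j=1)
  i=2: ✗ (fails at j=2)
  i=3: ✗ (fails at j=5)
  i=4: ✗ (fails at j=5)
  i=5: ✗ (fails at j=5)
  i=6: ✗ (fails at j=6)
Positions where it holds: {} → 0.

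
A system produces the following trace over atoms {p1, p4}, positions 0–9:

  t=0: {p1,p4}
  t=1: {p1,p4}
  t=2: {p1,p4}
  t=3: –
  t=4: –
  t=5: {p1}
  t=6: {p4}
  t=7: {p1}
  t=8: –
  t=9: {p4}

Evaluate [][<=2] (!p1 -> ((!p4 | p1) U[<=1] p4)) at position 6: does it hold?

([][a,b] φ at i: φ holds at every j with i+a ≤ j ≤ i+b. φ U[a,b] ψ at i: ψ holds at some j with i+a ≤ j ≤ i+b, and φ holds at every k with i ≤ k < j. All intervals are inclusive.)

Check (!p1 -> ((!p4 | p1) U[<=1] p4)) at every j in [6,8]:
  j=6: antecedent true; consequent holds → ✓
  j=7: antecedent false → ✓
  j=8: antecedent true; consequent holds → ✓
All positions satisfy it → formula holds.

Yes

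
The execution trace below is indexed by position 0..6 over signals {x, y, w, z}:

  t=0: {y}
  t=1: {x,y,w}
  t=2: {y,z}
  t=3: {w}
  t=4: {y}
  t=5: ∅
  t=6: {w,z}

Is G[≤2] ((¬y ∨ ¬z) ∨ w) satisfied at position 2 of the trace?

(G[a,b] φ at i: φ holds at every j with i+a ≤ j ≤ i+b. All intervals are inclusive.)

Check ((¬y ∨ ¬z) ∨ w) at every j in [2,4]:
  j=2: false
  j=3: true
  j=4: true
Fails at j=2 → formula fails.

False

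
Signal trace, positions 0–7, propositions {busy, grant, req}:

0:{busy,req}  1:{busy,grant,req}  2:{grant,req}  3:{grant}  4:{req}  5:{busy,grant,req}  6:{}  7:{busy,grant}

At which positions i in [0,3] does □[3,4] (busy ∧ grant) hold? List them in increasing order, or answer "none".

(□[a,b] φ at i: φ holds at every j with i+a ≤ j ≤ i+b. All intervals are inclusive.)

Evaluate at each i in [0,3]:
  i=0: ✗ (fails at j=3)
  i=1: ✗ (fails at j=4)
  i=2: ✗ (fails at j=6)
  i=3: ✗ (fails at j=6)

none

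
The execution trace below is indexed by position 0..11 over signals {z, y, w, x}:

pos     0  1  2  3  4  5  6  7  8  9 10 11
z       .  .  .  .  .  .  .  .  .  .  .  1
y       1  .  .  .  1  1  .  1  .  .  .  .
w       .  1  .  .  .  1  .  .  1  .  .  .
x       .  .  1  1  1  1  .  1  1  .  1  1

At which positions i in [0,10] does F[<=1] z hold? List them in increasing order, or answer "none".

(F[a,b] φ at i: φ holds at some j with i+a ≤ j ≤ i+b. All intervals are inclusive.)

10

Evaluate at each i in [0,10]:
  i=0: ✗ (none in [0,1])
  i=1: ✗ (none in [1,2])
  i=2: ✗ (none in [2,3])
  i=3: ✗ (none in [3,4])
  i=4: ✗ (none in [4,5])
  i=5: ✗ (none in [5,6])
  i=6: ✗ (none in [6,7])
  i=7: ✗ (none in [7,8])
  i=8: ✗ (none in [8,9])
  i=9: ✗ (none in [9,10])
  i=10: ✓ (witness j=11)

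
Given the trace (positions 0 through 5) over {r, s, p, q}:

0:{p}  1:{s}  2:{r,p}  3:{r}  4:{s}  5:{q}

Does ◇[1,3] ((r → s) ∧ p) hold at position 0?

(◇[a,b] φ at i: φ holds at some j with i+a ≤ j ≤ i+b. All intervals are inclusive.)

Check ((r → s) ∧ p) at each j in [1,3]:
  j=1: false
  j=2: false
  j=3: false
No position in the window satisfies it → formula fails.

No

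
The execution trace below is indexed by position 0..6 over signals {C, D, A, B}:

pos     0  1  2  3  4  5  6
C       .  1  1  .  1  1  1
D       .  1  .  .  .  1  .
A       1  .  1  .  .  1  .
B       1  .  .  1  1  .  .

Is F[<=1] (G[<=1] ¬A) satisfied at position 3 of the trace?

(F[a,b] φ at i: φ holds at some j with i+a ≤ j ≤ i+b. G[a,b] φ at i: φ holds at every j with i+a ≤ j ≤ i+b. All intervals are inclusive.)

True

Check G[<=1] ¬A at each j in [3,4]:
  j=3: holds on [3,4]
  j=4: fails at 5
Found at j=3 → formula holds.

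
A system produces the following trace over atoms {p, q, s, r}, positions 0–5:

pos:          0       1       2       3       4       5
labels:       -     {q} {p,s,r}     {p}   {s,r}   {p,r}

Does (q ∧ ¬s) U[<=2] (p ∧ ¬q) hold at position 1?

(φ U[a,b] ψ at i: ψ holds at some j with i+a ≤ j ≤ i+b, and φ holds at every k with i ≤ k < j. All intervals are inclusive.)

Holds

Need some j in [1,3] with (p ∧ ¬q), and (q ∧ ¬s) at every k in [1,j-1].
  j=1: (p ∧ ¬q) false.
  j=2: (p ∧ ¬q) holds; (q ∧ ¬s) holds at every k in [1,1] → satisfied.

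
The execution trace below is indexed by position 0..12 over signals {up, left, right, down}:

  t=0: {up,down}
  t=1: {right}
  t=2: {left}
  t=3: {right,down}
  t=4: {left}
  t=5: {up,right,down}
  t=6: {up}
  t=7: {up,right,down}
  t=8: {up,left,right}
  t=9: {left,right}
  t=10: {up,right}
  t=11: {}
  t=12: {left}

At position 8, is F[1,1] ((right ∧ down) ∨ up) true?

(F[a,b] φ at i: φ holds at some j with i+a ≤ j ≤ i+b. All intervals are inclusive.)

No

Check ((right ∧ down) ∨ up) at each j in [9,9]:
  j=9: false
No position in the window satisfies it → formula fails.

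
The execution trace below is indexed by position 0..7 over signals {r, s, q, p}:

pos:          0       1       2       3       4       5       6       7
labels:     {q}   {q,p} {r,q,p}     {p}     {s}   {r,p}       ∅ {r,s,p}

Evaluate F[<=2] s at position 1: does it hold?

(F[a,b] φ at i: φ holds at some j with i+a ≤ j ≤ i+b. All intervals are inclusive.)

Does not hold

Check s at each j in [1,3]:
  j=1: false
  j=2: false
  j=3: false
No position in the window satisfies it → formula fails.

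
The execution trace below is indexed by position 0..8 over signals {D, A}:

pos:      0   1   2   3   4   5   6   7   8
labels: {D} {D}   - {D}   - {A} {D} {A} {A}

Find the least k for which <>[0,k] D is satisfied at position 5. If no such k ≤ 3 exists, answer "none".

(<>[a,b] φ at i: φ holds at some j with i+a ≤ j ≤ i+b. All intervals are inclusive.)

1

Scan j = 5,6,… for D:
  j=5: fails
  j=6: holds
First hit at j=6, so smallest k = 6-5 = 1.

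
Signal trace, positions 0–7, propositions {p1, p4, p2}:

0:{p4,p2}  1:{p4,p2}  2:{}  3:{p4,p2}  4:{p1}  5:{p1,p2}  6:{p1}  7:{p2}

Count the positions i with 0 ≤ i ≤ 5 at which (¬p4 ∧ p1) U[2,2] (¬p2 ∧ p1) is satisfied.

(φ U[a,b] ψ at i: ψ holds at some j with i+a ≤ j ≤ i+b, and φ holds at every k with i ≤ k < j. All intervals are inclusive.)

Evaluate at each i in [0,5]:
  i=0: ✗ (no rhs in [2,2])
  i=1: ✗ (no rhs in [3,3])
  i=2: ✗ (lhs fails at k=2 before rhs at j=4)
  i=3: ✗ (no rhs in [5,5])
  i=4: ✓ (rhs at j=6; lhs holds on [4,5])
  i=5: ✗ (no rhs in [7,7])
Positions where it holds: {4} → 1.

1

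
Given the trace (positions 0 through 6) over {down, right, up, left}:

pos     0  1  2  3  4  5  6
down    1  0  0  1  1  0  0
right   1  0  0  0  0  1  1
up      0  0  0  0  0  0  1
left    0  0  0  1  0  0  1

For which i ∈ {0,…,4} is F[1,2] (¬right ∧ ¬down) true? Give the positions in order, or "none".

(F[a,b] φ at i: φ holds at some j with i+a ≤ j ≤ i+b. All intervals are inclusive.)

0, 1

Evaluate at each i in [0,4]:
  i=0: ✓ (witness j=1)
  i=1: ✓ (witness j=2)
  i=2: ✗ (none in [3,4])
  i=3: ✗ (none in [4,5])
  i=4: ✗ (none in [5,6])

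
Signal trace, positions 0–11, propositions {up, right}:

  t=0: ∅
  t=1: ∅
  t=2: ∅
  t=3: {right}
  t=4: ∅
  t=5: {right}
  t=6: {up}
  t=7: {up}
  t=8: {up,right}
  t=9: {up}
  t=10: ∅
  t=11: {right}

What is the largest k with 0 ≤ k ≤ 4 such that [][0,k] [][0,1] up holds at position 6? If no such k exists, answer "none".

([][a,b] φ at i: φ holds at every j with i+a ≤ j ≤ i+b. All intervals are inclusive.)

2

[][0,1] up must hold from j=6 onward; find where it first fails.
  j=6: holds
  j=7: holds
  j=8: holds
  j=9: fails
Holds on [6,8], so largest k = 2.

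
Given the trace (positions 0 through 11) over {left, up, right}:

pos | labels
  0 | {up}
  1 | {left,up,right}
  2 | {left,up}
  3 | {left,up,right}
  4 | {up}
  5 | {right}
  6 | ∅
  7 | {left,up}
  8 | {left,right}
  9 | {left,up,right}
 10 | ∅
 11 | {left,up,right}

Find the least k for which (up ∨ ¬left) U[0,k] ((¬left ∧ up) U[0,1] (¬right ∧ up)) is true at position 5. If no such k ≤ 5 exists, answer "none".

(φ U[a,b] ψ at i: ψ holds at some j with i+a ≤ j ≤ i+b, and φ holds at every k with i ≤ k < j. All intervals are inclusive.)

Need earliest j ≥ 5 with ((¬left ∧ up) U[0,1] (¬right ∧ up)), and (up ∨ ¬left) at every k in [5,j-1].
  j=5: rhs fails.
  j=6: rhs fails.
  j=7: rhs holds; lhs holds on [5,6]. k = 2.

2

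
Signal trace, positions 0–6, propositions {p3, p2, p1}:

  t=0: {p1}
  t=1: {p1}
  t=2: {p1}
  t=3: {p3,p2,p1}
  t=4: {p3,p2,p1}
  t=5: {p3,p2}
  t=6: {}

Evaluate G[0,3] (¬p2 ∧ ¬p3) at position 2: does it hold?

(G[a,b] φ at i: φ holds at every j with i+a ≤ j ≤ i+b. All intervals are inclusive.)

Check (¬p2 ∧ ¬p3) at every j in [2,5]:
  j=2: true
  j=3: false
  j=4: false
  j=5: false
Fails at j=3 → formula fails.

False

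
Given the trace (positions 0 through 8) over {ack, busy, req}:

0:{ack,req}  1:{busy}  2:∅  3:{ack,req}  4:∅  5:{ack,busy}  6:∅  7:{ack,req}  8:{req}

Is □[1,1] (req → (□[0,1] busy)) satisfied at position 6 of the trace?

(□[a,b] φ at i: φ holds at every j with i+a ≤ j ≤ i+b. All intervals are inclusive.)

False

Check (req → (□[0,1] busy)) at every j in [7,7]:
  j=7: antecedent true; consequent fails at 7 → ✗
Fails at j=7 → formula fails.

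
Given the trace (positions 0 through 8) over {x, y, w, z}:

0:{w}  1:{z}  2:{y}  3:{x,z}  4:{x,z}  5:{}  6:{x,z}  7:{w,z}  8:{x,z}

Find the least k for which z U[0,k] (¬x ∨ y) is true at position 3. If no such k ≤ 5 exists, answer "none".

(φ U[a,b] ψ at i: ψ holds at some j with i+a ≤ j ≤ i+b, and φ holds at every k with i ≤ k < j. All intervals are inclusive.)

Need earliest j ≥ 3 with (¬x ∨ y), and z at every k in [3,j-1].
  j=3: rhs fails.
  j=4: rhs fails.
  j=5: rhs holds; lhs holds on [3,4]. k = 2.

2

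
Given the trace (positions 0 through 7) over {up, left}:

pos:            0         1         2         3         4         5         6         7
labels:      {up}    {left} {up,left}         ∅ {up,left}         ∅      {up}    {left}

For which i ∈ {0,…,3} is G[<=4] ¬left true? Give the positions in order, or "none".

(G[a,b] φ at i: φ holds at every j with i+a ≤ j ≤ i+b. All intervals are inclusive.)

none

Evaluate at each i in [0,3]:
  i=0: ✗ (fails at j=1)
  i=1: ✗ (fails at j=1)
  i=2: ✗ (fails at j=2)
  i=3: ✗ (fails at j=4)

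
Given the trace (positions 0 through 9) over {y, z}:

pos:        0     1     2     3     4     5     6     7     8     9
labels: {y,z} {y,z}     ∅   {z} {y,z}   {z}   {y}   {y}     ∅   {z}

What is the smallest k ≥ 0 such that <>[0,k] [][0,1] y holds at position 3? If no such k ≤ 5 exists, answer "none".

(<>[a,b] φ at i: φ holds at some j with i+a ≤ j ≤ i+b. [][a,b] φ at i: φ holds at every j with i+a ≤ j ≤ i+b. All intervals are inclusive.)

3

Scan j = 3,4,… for [][0,1] y:
  j=3: fails
  j=4: fails
  j=5: fails
  j=6: holds
First hit at j=6, so smallest k = 6-3 = 3.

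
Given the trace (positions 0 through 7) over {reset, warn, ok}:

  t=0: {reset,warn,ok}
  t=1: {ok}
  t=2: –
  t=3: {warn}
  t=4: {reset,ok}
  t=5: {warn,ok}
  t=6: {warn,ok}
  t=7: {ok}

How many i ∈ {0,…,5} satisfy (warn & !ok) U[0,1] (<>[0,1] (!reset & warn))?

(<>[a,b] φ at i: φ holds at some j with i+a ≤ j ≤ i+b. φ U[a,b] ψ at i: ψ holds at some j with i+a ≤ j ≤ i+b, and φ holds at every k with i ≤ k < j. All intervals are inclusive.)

4

Evaluate at each i in [0,5]:
  i=0: ✗ (no rhs in [0,1])
  i=1: ✗ (lhs fails at k=1 before rhs at j=2)
  i=2: ✓ (rhs at j=2)
  i=3: ✓ (rhs at j=3)
  i=4: ✓ (rhs at j=4)
  i=5: ✓ (rhs at j=5)
Positions where it holds: {2, 3, 4, 5} → 4.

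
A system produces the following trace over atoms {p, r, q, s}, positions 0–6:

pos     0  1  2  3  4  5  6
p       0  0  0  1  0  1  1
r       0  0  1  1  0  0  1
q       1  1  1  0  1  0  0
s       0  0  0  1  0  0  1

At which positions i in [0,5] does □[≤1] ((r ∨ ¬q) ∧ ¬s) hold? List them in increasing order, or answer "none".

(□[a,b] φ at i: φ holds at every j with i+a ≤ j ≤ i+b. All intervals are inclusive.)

none

Evaluate at each i in [0,5]:
  i=0: ✗ (fails at j=0)
  i=1: ✗ (fails at j=1)
  i=2: ✗ (fails at j=3)
  i=3: ✗ (fails at j=3)
  i=4: ✗ (fails at j=4)
  i=5: ✗ (fails at j=6)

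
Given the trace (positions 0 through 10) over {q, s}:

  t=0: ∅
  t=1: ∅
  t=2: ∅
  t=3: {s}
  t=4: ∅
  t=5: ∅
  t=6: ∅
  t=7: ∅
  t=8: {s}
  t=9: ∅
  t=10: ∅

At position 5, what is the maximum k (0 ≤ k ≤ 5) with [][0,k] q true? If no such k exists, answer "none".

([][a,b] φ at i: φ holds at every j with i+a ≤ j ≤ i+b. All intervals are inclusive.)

q must hold from j=5 onward; find where it first fails.
  j=5: fails → no k works.

none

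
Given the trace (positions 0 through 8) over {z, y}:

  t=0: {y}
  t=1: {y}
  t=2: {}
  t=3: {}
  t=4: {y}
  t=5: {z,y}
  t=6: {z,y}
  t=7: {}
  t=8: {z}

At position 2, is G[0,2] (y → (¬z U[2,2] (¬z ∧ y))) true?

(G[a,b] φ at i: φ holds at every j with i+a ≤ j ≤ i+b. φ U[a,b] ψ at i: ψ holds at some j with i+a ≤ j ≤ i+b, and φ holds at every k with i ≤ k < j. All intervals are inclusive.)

Does not hold

Check (y → (¬z U[2,2] (¬z ∧ y))) at every j in [2,4]:
  j=2: antecedent false → ✓
  j=3: antecedent false → ✓
  j=4: antecedent true; consequent fails → ✗
Fails at j=4 → formula fails.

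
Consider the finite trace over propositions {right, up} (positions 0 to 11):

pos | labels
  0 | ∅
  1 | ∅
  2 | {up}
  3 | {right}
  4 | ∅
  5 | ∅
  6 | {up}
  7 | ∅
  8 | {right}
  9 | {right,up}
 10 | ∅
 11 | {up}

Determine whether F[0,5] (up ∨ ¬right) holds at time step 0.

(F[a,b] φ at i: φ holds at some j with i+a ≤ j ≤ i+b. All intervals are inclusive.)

Yes

Check (up ∨ ¬right) at each j in [0,5]:
  j=0: true
  j=1: true
  j=2: true
  j=3: false
  j=4: true
  j=5: true
Found at j=0 → formula holds.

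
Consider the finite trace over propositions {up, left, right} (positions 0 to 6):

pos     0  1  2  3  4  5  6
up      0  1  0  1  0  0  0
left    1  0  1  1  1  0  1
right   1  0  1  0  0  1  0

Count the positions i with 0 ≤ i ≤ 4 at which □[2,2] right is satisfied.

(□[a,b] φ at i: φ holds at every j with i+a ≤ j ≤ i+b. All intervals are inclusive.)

Evaluate at each i in [0,4]:
  i=0: ✓ (all of [2,2])
  i=1: ✗ (fails at j=3)
  i=2: ✗ (fails at j=4)
  i=3: ✓ (all of [5,5])
  i=4: ✗ (fails at j=6)
Positions where it holds: {0, 3} → 2.

2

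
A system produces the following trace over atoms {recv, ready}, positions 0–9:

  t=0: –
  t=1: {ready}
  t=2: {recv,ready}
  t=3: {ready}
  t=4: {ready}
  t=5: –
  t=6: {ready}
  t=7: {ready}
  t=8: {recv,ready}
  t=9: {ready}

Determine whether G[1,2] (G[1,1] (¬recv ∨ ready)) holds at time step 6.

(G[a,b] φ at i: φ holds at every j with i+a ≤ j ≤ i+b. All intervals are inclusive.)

True

Check G[1,1] (¬recv ∨ ready) at every j in [7,8]:
  j=7: holds on [8,8]
  j=8: holds on [9,9]
All positions satisfy it → formula holds.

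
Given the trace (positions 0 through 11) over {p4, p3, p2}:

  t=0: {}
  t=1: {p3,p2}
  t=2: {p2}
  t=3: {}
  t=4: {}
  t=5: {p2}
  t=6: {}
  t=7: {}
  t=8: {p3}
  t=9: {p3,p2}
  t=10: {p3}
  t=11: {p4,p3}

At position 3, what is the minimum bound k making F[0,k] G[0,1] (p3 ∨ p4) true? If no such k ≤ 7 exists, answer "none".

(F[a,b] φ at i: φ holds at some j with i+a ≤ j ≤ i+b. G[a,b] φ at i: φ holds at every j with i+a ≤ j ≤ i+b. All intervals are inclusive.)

Scan j = 3,4,… for G[0,1] (p3 ∨ p4):
  j=3: fails
  j=4: fails
  j=5: fails
  j=6: fails
  j=7: fails
  j=8: holds
First hit at j=8, so smallest k = 8-3 = 5.

5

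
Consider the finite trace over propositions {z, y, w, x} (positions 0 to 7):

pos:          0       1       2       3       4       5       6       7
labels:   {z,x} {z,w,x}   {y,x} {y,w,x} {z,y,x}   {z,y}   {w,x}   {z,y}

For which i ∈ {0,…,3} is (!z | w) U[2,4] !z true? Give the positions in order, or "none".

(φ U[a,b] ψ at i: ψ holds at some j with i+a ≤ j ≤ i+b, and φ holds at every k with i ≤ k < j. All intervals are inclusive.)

Evaluate at each i in [0,3]:
  i=0: ✗ (lhs fails at k=0 before rhs at j=2)
  i=1: ✓ (rhs at j=3; lhs holds on [1,2])
  i=2: ✗ (lhs fails at k=4 before rhs at j=6)
  i=3: ✗ (lhs fails at k=4 before rhs at j=6)

1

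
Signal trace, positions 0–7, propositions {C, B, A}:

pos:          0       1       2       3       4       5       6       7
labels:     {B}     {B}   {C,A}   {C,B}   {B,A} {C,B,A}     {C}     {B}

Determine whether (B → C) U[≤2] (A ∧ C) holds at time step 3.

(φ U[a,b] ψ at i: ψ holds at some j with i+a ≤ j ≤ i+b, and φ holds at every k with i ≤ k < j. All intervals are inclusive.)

No

Need some j in [3,5] with (A ∧ C), and (B → C) at every k in [3,j-1].
  j=3: (A ∧ C) false.
  j=4: (A ∧ C) false.
  j=5: (A ∧ C) holds, but (B → C) fails at k=4 → not this j.
No j in the window works → until fails.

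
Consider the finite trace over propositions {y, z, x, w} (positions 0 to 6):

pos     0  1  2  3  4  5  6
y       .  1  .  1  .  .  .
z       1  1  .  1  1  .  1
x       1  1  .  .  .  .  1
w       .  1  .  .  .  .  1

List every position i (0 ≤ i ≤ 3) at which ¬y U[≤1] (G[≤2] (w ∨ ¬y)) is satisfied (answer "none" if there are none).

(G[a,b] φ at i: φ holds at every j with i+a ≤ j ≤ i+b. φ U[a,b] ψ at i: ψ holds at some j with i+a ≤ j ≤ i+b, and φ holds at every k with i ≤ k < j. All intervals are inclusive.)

0

Evaluate at each i in [0,3]:
  i=0: ✓ (rhs at j=0)
  i=1: ✗ (no rhs in [1,2])
  i=2: ✗ (no rhs in [2,3])
  i=3: ✗ (lhs fails at k=3 before rhs at j=4)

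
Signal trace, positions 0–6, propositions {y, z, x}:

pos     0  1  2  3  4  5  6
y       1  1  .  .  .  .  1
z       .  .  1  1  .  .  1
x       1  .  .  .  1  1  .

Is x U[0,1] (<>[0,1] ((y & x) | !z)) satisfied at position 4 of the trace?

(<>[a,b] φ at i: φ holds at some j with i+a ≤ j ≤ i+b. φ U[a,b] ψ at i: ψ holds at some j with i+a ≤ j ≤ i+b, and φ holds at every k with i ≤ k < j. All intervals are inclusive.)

Need some j in [4,5] with <>[0,1] ((y & x) | !z), and x at every k in [4,j-1].
  j=4: <>[0,1] ((y & x) | !z) holds; no prefix to check → satisfied.

Yes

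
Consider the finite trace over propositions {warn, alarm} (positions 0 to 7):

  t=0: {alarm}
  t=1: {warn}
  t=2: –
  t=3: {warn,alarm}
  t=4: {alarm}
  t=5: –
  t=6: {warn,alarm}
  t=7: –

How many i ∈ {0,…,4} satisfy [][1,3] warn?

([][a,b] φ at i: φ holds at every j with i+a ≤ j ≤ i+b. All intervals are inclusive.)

0

Evaluate at each i in [0,4]:
  i=0: ✗ (fails at j=2)
  i=1: ✗ (fails at j=2)
  i=2: ✗ (fails at j=4)
  i=3: ✗ (fails at j=4)
  i=4: ✗ (fails at j=5)
Positions where it holds: {} → 0.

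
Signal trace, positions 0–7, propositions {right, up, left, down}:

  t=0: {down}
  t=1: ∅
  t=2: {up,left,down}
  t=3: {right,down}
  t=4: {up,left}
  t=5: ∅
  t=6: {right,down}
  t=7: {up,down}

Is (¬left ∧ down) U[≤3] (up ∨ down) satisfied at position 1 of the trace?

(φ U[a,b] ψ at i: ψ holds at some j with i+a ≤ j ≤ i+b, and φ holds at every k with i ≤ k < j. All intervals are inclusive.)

Does not hold

Need some j in [1,4] with (up ∨ down), and (¬left ∧ down) at every k in [1,j-1].
  j=1: (up ∨ down) false.
  j=2: (up ∨ down) holds, but (¬left ∧ down) fails at k=1 → not this j.
  j=3: (up ∨ down) holds, but (¬left ∧ down) fails at k=1 → not this j.
  j=4: (up ∨ down) holds, but (¬left ∧ down) fails at k=1 → not this j.
No j in the window works → until fails.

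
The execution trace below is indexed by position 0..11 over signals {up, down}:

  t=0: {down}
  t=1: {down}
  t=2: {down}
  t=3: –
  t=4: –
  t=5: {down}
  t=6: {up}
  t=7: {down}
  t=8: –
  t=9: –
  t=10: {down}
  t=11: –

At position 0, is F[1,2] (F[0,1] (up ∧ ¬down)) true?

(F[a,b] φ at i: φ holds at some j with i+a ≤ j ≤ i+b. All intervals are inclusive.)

Check F[0,1] (up ∧ ¬down) at each j in [1,2]:
  j=1: fails (none in [1,2])
  j=2: fails (none in [2,3])
No position in the window satisfies it → formula fails.

Does not hold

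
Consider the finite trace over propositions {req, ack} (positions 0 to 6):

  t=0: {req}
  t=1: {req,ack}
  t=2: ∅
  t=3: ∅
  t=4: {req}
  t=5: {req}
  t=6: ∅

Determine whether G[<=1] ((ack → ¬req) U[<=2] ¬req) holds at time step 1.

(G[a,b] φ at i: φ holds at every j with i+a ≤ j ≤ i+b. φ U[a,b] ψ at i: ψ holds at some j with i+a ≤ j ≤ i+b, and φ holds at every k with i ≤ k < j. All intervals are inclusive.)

No

Check ((ack → ¬req) U[<=2] ¬req) at every j in [1,2]:
  j=1: fails
  j=2: holds
Fails at j=1 → formula fails.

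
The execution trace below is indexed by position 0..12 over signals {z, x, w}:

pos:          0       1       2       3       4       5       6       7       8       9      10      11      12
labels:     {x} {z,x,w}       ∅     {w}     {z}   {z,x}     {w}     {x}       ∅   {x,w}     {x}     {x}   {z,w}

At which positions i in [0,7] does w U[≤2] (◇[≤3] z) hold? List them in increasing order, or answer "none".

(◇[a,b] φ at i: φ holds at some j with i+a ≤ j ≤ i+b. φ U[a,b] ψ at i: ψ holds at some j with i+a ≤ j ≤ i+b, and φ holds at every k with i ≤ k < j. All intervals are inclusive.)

Evaluate at each i in [0,7]:
  i=0: ✓ (rhs at j=0)
  i=1: ✓ (rhs at j=1)
  i=2: ✓ (rhs at j=2)
  i=3: ✓ (rhs at j=3)
  i=4: ✓ (rhs at j=4)
  i=5: ✓ (rhs at j=5)
  i=6: ✗ (no rhs in [6,8])
  i=7: ✗ (lhs fails at k=7 before rhs at j=9)

0, 1, 2, 3, 4, 5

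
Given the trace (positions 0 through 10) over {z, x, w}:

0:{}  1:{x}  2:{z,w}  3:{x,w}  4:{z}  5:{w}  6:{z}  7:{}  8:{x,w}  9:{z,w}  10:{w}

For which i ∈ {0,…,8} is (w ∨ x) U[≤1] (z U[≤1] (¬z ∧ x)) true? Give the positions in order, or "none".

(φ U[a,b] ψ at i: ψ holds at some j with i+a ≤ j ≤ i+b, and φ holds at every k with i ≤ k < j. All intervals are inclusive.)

1, 2, 3, 8

Evaluate at each i in [0,8]:
  i=0: ✗ (lhs fails at k=0 before rhs at j=1)
  i=1: ✓ (rhs at j=1)
  i=2: ✓ (rhs at j=2)
  i=3: ✓ (rhs at j=3)
  i=4: ✗ (no rhs in [4,5])
  i=5: ✗ (no rhs in [5,6])
  i=6: ✗ (no rhs in [6,7])
  i=7: ✗ (lhs fails at k=7 before rhs at j=8)
  i=8: ✓ (rhs at j=8)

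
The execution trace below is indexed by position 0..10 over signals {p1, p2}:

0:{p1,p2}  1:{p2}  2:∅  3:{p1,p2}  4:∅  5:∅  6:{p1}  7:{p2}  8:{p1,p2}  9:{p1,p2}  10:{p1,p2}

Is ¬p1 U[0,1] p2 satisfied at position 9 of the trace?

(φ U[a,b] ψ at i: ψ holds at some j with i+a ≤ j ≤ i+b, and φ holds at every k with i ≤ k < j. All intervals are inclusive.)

Yes

Need some j in [9,10] with p2, and ¬p1 at every k in [9,j-1].
  j=9: p2 holds; no prefix to check → satisfied.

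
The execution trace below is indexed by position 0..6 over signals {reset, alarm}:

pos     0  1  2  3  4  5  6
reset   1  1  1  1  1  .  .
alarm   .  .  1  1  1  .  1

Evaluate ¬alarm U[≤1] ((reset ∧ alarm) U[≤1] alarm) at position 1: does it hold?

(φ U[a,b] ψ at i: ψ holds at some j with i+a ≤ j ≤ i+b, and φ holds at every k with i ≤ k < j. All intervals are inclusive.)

True

Need some j in [1,2] with ((reset ∧ alarm) U[≤1] alarm), and ¬alarm at every k in [1,j-1].
  j=1: ((reset ∧ alarm) U[≤1] alarm) — fails.
  j=2: ((reset ∧ alarm) U[≤1] alarm) holds; ¬alarm holds at every k in [1,1] → satisfied.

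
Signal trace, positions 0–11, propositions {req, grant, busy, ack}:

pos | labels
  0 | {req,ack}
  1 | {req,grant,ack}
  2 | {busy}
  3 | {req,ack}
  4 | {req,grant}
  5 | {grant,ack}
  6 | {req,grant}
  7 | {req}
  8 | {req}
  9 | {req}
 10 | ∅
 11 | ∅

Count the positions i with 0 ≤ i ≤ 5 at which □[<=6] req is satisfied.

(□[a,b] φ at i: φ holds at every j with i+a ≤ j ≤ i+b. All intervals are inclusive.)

0

Evaluate at each i in [0,5]:
  i=0: ✗ (fails at j=2)
  i=1: ✗ (fails at j=2)
  i=2: ✗ (fails at j=2)
  i=3: ✗ (fails at j=5)
  i=4: ✗ (fails at j=5)
  i=5: ✗ (fails at j=5)
Positions where it holds: {} → 0.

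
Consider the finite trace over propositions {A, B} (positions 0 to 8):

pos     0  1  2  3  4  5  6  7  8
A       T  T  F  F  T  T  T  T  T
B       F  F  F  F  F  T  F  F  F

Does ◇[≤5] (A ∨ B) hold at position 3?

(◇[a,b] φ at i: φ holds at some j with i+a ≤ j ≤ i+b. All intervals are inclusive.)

Yes

Check (A ∨ B) at each j in [3,8]:
  j=3: false
  j=4: true
  j=5: true
  j=6: true
  j=7: true
  j=8: true
Found at j=4 → formula holds.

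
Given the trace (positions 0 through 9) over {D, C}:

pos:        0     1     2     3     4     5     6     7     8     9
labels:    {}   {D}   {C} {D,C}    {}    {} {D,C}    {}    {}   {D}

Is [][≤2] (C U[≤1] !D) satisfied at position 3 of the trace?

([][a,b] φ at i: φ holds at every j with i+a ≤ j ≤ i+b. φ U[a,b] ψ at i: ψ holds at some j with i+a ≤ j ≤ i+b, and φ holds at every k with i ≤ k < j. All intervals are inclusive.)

Holds

Check (C U[≤1] !D) at every j in [3,5]:
  j=3: holds
  j=4: holds
  j=5: holds
All positions satisfy it → formula holds.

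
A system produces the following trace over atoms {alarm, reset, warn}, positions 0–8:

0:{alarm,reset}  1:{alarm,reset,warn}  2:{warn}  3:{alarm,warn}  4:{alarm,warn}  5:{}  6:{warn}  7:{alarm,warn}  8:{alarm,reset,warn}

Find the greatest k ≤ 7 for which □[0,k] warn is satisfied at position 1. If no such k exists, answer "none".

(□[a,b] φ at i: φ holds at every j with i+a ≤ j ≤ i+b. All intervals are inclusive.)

3

warn must hold from j=1 onward; find where it first fails.
  j=1: holds
  j=2: holds
  j=3: holds
  j=4: holds
  j=5: fails
Holds on [1,4], so largest k = 3.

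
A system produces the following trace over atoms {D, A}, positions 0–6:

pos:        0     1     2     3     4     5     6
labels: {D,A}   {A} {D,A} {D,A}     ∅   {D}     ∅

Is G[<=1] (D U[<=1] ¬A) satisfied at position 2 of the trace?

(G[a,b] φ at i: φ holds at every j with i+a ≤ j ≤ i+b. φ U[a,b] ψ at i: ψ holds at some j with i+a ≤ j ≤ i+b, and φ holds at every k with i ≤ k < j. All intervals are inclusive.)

No

Check (D U[<=1] ¬A) at every j in [2,3]:
  j=2: fails
  j=3: holds
Fails at j=2 → formula fails.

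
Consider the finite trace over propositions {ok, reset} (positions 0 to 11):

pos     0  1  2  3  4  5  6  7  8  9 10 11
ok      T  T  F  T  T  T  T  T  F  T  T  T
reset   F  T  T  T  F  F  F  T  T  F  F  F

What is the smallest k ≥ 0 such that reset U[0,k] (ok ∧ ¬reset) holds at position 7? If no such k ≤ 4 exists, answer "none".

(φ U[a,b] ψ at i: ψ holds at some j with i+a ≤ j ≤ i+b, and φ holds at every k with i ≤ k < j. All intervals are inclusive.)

2

Need earliest j ≥ 7 with (ok ∧ ¬reset), and reset at every k in [7,j-1].
  j=7: rhs fails.
  j=8: rhs fails.
  j=9: rhs holds; lhs holds on [7,8]. k = 2.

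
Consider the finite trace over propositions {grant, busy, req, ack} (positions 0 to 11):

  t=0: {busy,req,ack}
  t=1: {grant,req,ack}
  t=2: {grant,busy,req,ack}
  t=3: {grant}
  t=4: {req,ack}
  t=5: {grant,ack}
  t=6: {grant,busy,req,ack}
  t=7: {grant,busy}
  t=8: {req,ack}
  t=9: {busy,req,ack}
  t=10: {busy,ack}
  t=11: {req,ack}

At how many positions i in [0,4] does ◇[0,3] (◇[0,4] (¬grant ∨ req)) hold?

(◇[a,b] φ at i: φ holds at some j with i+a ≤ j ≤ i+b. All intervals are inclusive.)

5

Evaluate at each i in [0,4]:
  i=0: ✓ (witness j=0)
  i=1: ✓ (witness j=1)
  i=2: ✓ (witness j=2)
  i=3: ✓ (witness j=3)
  i=4: ✓ (witness j=4)
Positions where it holds: {0, 1, 2, 3, 4} → 5.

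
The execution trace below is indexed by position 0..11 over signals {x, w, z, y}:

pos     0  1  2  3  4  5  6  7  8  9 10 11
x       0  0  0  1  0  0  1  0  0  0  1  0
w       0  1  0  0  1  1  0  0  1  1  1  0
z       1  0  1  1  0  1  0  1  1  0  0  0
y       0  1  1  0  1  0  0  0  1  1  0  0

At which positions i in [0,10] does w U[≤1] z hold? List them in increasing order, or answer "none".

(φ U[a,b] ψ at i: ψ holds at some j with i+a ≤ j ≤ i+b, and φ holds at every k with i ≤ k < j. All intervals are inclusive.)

Evaluate at each i in [0,10]:
  i=0: ✓ (rhs at j=0)
  i=1: ✓ (rhs at j=2; lhs holds on [1,1])
  i=2: ✓ (rhs at j=2)
  i=3: ✓ (rhs at j=3)
  i=4: ✓ (rhs at j=5; lhs holds on [4,4])
  i=5: ✓ (rhs at j=5)
  i=6: ✗ (lhs fails at k=6 before rhs at j=7)
  i=7: ✓ (rhs at j=7)
  i=8: ✓ (rhs at j=8)
  i=9: ✗ (no rhs in [9,10])
  i=10: ✗ (no rhs in [10,11])

0, 1, 2, 3, 4, 5, 7, 8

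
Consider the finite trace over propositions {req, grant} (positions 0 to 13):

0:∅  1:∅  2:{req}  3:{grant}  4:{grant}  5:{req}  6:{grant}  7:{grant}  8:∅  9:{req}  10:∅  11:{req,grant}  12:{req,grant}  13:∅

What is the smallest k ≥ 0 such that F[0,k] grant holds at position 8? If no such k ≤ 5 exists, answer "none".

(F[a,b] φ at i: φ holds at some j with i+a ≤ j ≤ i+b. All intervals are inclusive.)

3

Scan j = 8,9,… for grant:
  j=8: fails
  j=9: fails
  j=10: fails
  j=11: holds
First hit at j=11, so smallest k = 11-8 = 3.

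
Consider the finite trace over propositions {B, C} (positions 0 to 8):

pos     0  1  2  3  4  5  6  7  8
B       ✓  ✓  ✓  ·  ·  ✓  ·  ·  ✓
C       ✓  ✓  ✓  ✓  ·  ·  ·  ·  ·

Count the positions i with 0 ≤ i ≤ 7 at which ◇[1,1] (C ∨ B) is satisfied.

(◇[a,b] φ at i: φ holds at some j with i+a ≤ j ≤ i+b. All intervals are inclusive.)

5

Evaluate at each i in [0,7]:
  i=0: ✓ (witness j=1)
  i=1: ✓ (witness j=2)
  i=2: ✓ (witness j=3)
  i=3: ✗ (none in [4,4])
  i=4: ✓ (witness j=5)
  i=5: ✗ (none in [6,6])
  i=6: ✗ (none in [7,7])
  i=7: ✓ (witness j=8)
Positions where it holds: {0, 1, 2, 4, 7} → 5.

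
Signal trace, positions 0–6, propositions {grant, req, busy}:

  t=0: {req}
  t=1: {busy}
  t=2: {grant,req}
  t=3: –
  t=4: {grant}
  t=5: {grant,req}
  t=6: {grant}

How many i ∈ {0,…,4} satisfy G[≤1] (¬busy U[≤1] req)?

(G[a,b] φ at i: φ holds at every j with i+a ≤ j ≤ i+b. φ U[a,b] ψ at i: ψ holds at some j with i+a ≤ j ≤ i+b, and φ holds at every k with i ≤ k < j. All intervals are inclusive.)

Evaluate at each i in [0,4]:
  i=0: ✗ (fails at j=1)
  i=1: ✗ (fails at j=1)
  i=2: ✗ (fails at j=3)
  i=3: ✗ (fails at j=3)
  i=4: ✓ (all of [4,5])
Positions where it holds: {4} → 1.

1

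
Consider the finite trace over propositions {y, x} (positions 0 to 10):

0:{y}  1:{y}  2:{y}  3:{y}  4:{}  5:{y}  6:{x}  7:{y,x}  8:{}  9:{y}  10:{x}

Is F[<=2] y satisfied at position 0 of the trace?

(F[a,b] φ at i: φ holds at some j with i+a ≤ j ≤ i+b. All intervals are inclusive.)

Yes

Check y at each j in [0,2]:
  j=0: true
  j=1: true
  j=2: true
Found at j=0 → formula holds.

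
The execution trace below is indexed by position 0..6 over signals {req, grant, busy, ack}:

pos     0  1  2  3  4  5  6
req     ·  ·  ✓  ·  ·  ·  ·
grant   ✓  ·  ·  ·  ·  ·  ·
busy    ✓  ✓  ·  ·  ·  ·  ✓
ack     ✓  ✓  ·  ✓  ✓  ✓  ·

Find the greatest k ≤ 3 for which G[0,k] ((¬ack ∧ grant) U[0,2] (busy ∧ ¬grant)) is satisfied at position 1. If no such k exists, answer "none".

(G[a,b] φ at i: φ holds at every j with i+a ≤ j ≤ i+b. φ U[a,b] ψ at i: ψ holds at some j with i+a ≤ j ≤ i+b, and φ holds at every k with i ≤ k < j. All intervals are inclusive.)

0

((¬ack ∧ grant) U[0,2] (busy ∧ ¬grant)) must hold from j=1 onward; find where it first fails.
  j=1: holds
  j=2: fails
Holds on [1,1], so largest k = 0.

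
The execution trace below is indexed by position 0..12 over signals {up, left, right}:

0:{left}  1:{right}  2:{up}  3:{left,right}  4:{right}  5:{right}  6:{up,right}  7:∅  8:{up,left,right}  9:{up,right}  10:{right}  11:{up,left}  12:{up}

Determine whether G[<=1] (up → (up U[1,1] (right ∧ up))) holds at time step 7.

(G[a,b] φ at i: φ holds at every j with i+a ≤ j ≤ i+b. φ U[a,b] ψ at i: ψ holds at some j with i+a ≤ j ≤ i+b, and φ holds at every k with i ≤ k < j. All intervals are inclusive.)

True

Check (up → (up U[1,1] (right ∧ up))) at every j in [7,8]:
  j=7: antecedent false → ✓
  j=8: antecedent true; consequent holds → ✓
All positions satisfy it → formula holds.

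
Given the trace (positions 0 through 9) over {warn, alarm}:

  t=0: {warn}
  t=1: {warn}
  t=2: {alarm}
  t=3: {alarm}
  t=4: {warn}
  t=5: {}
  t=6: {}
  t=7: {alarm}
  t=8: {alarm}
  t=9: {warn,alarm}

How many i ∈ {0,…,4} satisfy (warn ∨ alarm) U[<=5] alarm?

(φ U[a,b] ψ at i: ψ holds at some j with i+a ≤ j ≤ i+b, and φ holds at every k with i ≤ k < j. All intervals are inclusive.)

4

Evaluate at each i in [0,4]:
  i=0: ✓ (rhs at j=2; lhs holds on [0,1])
  i=1: ✓ (rhs at j=2; lhs holds on [1,1])
  i=2: ✓ (rhs at j=2)
  i=3: ✓ (rhs at j=3)
  i=4: ✗ (lhs fails at k=5 before rhs at j=7)
Positions where it holds: {0, 1, 2, 3} → 4.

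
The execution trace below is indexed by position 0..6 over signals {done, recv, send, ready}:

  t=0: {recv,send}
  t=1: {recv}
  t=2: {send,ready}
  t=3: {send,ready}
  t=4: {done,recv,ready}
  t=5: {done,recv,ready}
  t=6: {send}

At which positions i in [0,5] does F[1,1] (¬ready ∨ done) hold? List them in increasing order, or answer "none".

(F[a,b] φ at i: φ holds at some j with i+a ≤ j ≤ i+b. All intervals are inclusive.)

0, 3, 4, 5

Evaluate at each i in [0,5]:
  i=0: ✓ (witness j=1)
  i=1: ✗ (none in [2,2])
  i=2: ✗ (none in [3,3])
  i=3: ✓ (witness j=4)
  i=4: ✓ (witness j=5)
  i=5: ✓ (witness j=6)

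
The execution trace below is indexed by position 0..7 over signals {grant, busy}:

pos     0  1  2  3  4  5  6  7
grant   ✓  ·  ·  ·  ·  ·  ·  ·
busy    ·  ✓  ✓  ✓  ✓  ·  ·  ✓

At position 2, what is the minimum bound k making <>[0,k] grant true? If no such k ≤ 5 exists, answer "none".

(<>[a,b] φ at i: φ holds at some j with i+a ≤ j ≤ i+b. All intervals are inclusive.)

Scan j = 2,3,… for grant:
  j=2: fails
  j=3: fails
  j=4: fails
  j=5: fails
  j=6: fails
  j=7: fails
No j in [2,7] satisfies it → none.

none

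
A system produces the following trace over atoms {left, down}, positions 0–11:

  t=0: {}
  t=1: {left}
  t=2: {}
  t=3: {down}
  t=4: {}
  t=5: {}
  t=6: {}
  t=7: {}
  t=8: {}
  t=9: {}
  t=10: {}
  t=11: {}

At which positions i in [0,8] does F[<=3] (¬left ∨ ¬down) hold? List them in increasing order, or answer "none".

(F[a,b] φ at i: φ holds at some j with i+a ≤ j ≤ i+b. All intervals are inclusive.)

0, 1, 2, 3, 4, 5, 6, 7, 8

Evaluate at each i in [0,8]:
  i=0: ✓ (witness j=0)
  i=1: ✓ (witness j=1)
  i=2: ✓ (witness j=2)
  i=3: ✓ (witness j=3)
  i=4: ✓ (witness j=4)
  i=5: ✓ (witness j=5)
  i=6: ✓ (witness j=6)
  i=7: ✓ (witness j=7)
  i=8: ✓ (witness j=8)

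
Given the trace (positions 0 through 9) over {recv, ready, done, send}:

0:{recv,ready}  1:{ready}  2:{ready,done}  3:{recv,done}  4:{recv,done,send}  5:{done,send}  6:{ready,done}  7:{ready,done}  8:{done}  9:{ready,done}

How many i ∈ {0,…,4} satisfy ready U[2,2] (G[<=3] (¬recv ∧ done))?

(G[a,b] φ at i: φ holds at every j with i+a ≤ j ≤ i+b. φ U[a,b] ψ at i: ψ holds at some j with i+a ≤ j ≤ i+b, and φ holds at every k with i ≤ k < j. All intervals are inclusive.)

Evaluate at each i in [0,4]:
  i=0: ✗ (no rhs in [2,2])
  i=1: ✗ (no rhs in [3,3])
  i=2: ✗ (no rhs in [4,4])
  i=3: ✗ (lhs fails at k=3 before rhs at j=5)
  i=4: ✗ (lhs fails at k=4 before rhs at j=6)
Positions where it holds: {} → 0.

0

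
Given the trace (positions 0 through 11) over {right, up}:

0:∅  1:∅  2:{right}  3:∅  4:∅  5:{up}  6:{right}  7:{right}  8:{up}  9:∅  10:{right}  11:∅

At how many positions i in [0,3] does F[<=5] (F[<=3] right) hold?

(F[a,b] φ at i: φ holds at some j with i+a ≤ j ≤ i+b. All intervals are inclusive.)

Evaluate at each i in [0,3]:
  i=0: ✓ (witness j=0)
  i=1: ✓ (witness j=1)
  i=2: ✓ (witness j=2)
  i=3: ✓ (witness j=3)
Positions where it holds: {0, 1, 2, 3} → 4.

4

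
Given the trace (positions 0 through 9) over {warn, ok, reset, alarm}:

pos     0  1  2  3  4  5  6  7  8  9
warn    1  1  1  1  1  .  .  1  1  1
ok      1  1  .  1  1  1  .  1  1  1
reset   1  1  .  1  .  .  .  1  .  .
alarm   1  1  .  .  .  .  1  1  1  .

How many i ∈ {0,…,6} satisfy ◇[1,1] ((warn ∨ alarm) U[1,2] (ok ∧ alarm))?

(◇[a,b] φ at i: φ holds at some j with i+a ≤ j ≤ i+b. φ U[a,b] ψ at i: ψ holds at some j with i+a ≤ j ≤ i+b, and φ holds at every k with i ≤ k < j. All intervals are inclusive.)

Evaluate at each i in [0,6]:
  i=0: ✗ (none in [1,1])
  i=1: ✗ (none in [2,2])
  i=2: ✗ (none in [3,3])
  i=3: ✗ (none in [4,4])
  i=4: ✗ (none in [5,5])
  i=5: ✓ (witness j=6)
  i=6: ✓ (witness j=7)
Positions where it holds: {5, 6} → 2.

2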